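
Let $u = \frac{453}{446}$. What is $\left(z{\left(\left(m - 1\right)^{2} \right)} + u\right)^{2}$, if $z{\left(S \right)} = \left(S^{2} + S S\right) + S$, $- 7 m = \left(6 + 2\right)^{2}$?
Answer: $\frac{518858837633005588161}{1146711155716} \approx 4.5248 \cdot 10^{8}$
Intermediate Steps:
$m = - \frac{64}{7}$ ($m = - \frac{\left(6 + 2\right)^{2}}{7} = - \frac{8^{2}}{7} = \left(- \frac{1}{7}\right) 64 = - \frac{64}{7} \approx -9.1429$)
$z{\left(S \right)} = S + 2 S^{2}$ ($z{\left(S \right)} = \left(S^{2} + S^{2}\right) + S = 2 S^{2} + S = S + 2 S^{2}$)
$u = \frac{453}{446}$ ($u = 453 \cdot \frac{1}{446} = \frac{453}{446} \approx 1.0157$)
$\left(z{\left(\left(m - 1\right)^{2} \right)} + u\right)^{2} = \left(\left(- \frac{64}{7} - 1\right)^{2} \left(1 + 2 \left(- \frac{64}{7} - 1\right)^{2}\right) + \frac{453}{446}\right)^{2} = \left(\left(- \frac{71}{7}\right)^{2} \left(1 + 2 \left(- \frac{71}{7}\right)^{2}\right) + \frac{453}{446}\right)^{2} = \left(\frac{5041 \left(1 + 2 \cdot \frac{5041}{49}\right)}{49} + \frac{453}{446}\right)^{2} = \left(\frac{5041 \left(1 + \frac{10082}{49}\right)}{49} + \frac{453}{446}\right)^{2} = \left(\frac{5041}{49} \cdot \frac{10131}{49} + \frac{453}{446}\right)^{2} = \left(\frac{51070371}{2401} + \frac{453}{446}\right)^{2} = \left(\frac{22778473119}{1070846}\right)^{2} = \frac{518858837633005588161}{1146711155716}$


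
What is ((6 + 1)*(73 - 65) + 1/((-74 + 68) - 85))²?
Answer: 25959025/8281 ≈ 3134.8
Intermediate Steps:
((6 + 1)*(73 - 65) + 1/((-74 + 68) - 85))² = (7*8 + 1/(-6 - 85))² = (56 + 1/(-91))² = (56 - 1/91)² = (5095/91)² = 25959025/8281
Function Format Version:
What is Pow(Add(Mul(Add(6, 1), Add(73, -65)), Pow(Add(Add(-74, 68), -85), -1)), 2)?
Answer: Rational(25959025, 8281) ≈ 3134.8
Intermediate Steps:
Pow(Add(Mul(Add(6, 1), Add(73, -65)), Pow(Add(Add(-74, 68), -85), -1)), 2) = Pow(Add(Mul(7, 8), Pow(Add(-6, -85), -1)), 2) = Pow(Add(56, Pow(-91, -1)), 2) = Pow(Add(56, Rational(-1, 91)), 2) = Pow(Rational(5095, 91), 2) = Rational(25959025, 8281)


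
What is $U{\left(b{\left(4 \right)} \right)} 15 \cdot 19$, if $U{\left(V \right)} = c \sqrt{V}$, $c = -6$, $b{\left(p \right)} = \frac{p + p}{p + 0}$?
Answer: $- 1710 \sqrt{2} \approx -2418.3$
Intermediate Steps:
$b{\left(p \right)} = 2$ ($b{\left(p \right)} = \frac{2 p}{p} = 2$)
$U{\left(V \right)} = - 6 \sqrt{V}$
$U{\left(b{\left(4 \right)} \right)} 15 \cdot 19 = - 6 \sqrt{2} \cdot 15 \cdot 19 = - 90 \sqrt{2} \cdot 19 = - 1710 \sqrt{2}$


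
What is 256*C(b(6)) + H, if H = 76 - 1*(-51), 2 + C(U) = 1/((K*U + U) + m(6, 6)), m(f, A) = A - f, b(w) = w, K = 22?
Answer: -26437/69 ≈ -383.15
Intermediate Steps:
C(U) = -2 + 1/(23*U) (C(U) = -2 + 1/((22*U + U) + (6 - 1*6)) = -2 + 1/(23*U + (6 - 6)) = -2 + 1/(23*U + 0) = -2 + 1/(23*U))
H = 127 (H = 76 + 51 = 127)
256*C(b(6)) + H = 256*(-2 + (1/23)/6) + 127 = 256*(-2 + (1/23)*(⅙)) + 127 = 256*(-2 + 1/138) + 127 = 256*(-275/138) + 127 = -35200/69 + 127 = -26437/69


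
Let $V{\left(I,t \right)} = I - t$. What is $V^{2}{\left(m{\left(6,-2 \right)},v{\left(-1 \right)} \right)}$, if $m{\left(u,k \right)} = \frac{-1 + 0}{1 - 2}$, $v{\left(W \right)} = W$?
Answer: $4$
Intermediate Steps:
$m{\left(u,k \right)} = 1$ ($m{\left(u,k \right)} = - \frac{1}{-1} = \left(-1\right) \left(-1\right) = 1$)
$V^{2}{\left(m{\left(6,-2 \right)},v{\left(-1 \right)} \right)} = \left(1 - -1\right)^{2} = \left(1 + 1\right)^{2} = 2^{2} = 4$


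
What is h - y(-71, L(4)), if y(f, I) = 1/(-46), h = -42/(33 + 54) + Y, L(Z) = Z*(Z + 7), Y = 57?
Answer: 75423/1334 ≈ 56.539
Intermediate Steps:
L(Z) = Z*(7 + Z)
h = 1639/29 (h = -42/(33 + 54) + 57 = -42/87 + 57 = -42*1/87 + 57 = -14/29 + 57 = 1639/29 ≈ 56.517)
y(f, I) = -1/46
h - y(-71, L(4)) = 1639/29 - 1*(-1/46) = 1639/29 + 1/46 = 75423/1334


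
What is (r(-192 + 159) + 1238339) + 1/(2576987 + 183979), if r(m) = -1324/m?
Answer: 37610349136553/30370626 ≈ 1.2384e+6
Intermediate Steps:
(r(-192 + 159) + 1238339) + 1/(2576987 + 183979) = (-1324/(-192 + 159) + 1238339) + 1/(2576987 + 183979) = (-1324/(-33) + 1238339) + 1/2760966 = (-1324*(-1/33) + 1238339) + 1/2760966 = (1324/33 + 1238339) + 1/2760966 = 40866511/33 + 1/2760966 = 37610349136553/30370626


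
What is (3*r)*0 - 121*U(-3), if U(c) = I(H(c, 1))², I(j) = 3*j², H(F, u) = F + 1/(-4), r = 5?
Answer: -31102929/256 ≈ -1.2150e+5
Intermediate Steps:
H(F, u) = -¼ + F (H(F, u) = F - ¼ = -¼ + F)
U(c) = 9*(-¼ + c)⁴ (U(c) = (3*(-¼ + c)²)² = 9*(-¼ + c)⁴)
(3*r)*0 - 121*U(-3) = (3*5)*0 - 1089*(-1 + 4*(-3))⁴/256 = 15*0 - 1089*(-1 - 12)⁴/256 = 0 - 1089*(-13)⁴/256 = 0 - 1089*28561/256 = 0 - 121*257049/256 = 0 - 31102929/256 = -31102929/256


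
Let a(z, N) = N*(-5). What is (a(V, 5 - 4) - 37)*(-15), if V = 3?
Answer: 630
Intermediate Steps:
a(z, N) = -5*N
(a(V, 5 - 4) - 37)*(-15) = (-5*(5 - 4) - 37)*(-15) = (-5*1 - 37)*(-15) = (-5 - 37)*(-15) = -42*(-15) = 630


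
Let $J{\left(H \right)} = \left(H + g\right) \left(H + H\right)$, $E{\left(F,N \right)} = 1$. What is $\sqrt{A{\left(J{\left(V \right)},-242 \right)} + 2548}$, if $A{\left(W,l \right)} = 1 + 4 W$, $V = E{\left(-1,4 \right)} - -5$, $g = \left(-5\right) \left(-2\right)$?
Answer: $\sqrt{3317} \approx 57.593$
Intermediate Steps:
$g = 10$
$V = 6$ ($V = 1 - -5 = 1 + 5 = 6$)
$J{\left(H \right)} = 2 H \left(10 + H\right)$ ($J{\left(H \right)} = \left(H + 10\right) \left(H + H\right) = \left(10 + H\right) 2 H = 2 H \left(10 + H\right)$)
$\sqrt{A{\left(J{\left(V \right)},-242 \right)} + 2548} = \sqrt{\left(1 + 4 \cdot 2 \cdot 6 \left(10 + 6\right)\right) + 2548} = \sqrt{\left(1 + 4 \cdot 2 \cdot 6 \cdot 16\right) + 2548} = \sqrt{\left(1 + 4 \cdot 192\right) + 2548} = \sqrt{\left(1 + 768\right) + 2548} = \sqrt{769 + 2548} = \sqrt{3317}$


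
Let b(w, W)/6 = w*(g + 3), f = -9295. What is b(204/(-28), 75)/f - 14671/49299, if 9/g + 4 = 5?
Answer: -773542687/3207639435 ≈ -0.24116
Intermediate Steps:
g = 9 (g = 9/(-4 + 5) = 9/1 = 9*1 = 9)
b(w, W) = 72*w (b(w, W) = 6*(w*(9 + 3)) = 6*(w*12) = 6*(12*w) = 72*w)
b(204/(-28), 75)/f - 14671/49299 = (72*(204/(-28)))/(-9295) - 14671/49299 = (72*(204*(-1/28)))*(-1/9295) - 14671*1/49299 = (72*(-51/7))*(-1/9295) - 14671/49299 = -3672/7*(-1/9295) - 14671/49299 = 3672/65065 - 14671/49299 = -773542687/3207639435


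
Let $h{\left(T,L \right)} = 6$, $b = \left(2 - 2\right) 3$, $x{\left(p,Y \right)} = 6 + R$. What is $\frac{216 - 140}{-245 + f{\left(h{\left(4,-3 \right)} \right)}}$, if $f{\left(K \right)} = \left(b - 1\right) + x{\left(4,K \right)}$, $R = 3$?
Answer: $- \frac{76}{237} \approx -0.32067$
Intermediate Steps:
$x{\left(p,Y \right)} = 9$ ($x{\left(p,Y \right)} = 6 + 3 = 9$)
$b = 0$ ($b = 0 \cdot 3 = 0$)
$f{\left(K \right)} = 8$ ($f{\left(K \right)} = \left(0 - 1\right) + 9 = -1 + 9 = 8$)
$\frac{216 - 140}{-245 + f{\left(h{\left(4,-3 \right)} \right)}} = \frac{216 - 140}{-245 + 8} = \frac{76}{-237} = 76 \left(- \frac{1}{237}\right) = - \frac{76}{237}$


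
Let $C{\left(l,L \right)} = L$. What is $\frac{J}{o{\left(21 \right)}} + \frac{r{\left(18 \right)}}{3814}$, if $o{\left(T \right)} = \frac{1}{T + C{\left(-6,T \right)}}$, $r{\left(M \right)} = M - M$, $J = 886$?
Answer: $37212$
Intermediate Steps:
$r{\left(M \right)} = 0$
$o{\left(T \right)} = \frac{1}{2 T}$ ($o{\left(T \right)} = \frac{1}{T + T} = \frac{1}{2 T}$)
$\frac{J}{o{\left(21 \right)}} + \frac{r{\left(18 \right)}}{3814} = \frac{886}{\frac{1}{2} \cdot \frac{1}{21}} + \frac{0}{3814} = \frac{886}{\frac{1}{2} \cdot \frac{1}{21}} + 0 \cdot \frac{1}{3814} = 886 \frac{1}{\frac{1}{42}} + 0 = 886 \cdot 42 + 0 = 37212 + 0 = 37212$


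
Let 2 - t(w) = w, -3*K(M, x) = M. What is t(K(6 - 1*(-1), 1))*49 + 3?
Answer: 646/3 ≈ 215.33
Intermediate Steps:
K(M, x) = -M/3
t(w) = 2 - w
t(K(6 - 1*(-1), 1))*49 + 3 = (2 - (-1)*(6 - 1*(-1))/3)*49 + 3 = (2 - (-1)*(6 + 1)/3)*49 + 3 = (2 - (-1)*7/3)*49 + 3 = (2 - 1*(-7/3))*49 + 3 = (2 + 7/3)*49 + 3 = (13/3)*49 + 3 = 637/3 + 3 = 646/3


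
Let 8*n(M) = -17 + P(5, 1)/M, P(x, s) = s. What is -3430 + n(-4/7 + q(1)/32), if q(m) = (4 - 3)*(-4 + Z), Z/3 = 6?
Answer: -411967/120 ≈ -3433.1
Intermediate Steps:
Z = 18 (Z = 3*6 = 18)
q(m) = 14 (q(m) = (4 - 3)*(-4 + 18) = 1*14 = 14)
n(M) = -17/8 + 1/(8*M) (n(M) = (-17 + 1/M)/8 = -17/8 + 1/(8*M))
-3430 + n(-4/7 + q(1)/32) = -3430 + (1 - 17*(-4/7 + 14/32))/(8*(-4/7 + 14/32)) = -3430 + (1 - 17*(-4*⅐ + 14*(1/32)))/(8*(-4*⅐ + 14*(1/32))) = -3430 + (1 - 17*(-4/7 + 7/16))/(8*(-4/7 + 7/16)) = -3430 + (1 - 17*(-15/112))/(8*(-15/112)) = -3430 + (⅛)*(-112/15)*(1 + 255/112) = -3430 + (⅛)*(-112/15)*(367/112) = -3430 - 367/120 = -411967/120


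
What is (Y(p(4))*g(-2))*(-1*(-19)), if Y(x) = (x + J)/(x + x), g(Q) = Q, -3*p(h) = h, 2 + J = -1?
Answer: -247/4 ≈ -61.750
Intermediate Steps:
J = -3 (J = -2 - 1 = -3)
p(h) = -h/3
Y(x) = (-3 + x)/(2*x) (Y(x) = (x - 3)/(x + x) = (-3 + x)/((2*x)) = (-3 + x)*(1/(2*x)) = (-3 + x)/(2*x))
(Y(p(4))*g(-2))*(-1*(-19)) = (((-3 - 1/3*4)/(2*((-1/3*4))))*(-2))*(-1*(-19)) = (((-3 - 4/3)/(2*(-4/3)))*(-2))*19 = (((1/2)*(-3/4)*(-13/3))*(-2))*19 = ((13/8)*(-2))*19 = -13/4*19 = -247/4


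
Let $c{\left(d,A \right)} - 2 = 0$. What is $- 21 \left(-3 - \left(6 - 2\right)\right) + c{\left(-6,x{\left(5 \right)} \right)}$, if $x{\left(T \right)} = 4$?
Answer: $149$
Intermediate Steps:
$c{\left(d,A \right)} = 2$ ($c{\left(d,A \right)} = 2 + 0 = 2$)
$- 21 \left(-3 - \left(6 - 2\right)\right) + c{\left(-6,x{\left(5 \right)} \right)} = - 21 \left(-3 - \left(6 - 2\right)\right) + 2 = - 21 \left(-3 - 4\right) + 2 = \left(-21\right) \left(-7\right) + 2 = 147 + 2 = 149$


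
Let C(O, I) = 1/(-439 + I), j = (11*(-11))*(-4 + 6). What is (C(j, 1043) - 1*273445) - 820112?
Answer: -660508427/604 ≈ -1.0936e+6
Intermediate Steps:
j = -242 (j = -121*2 = -242)
(C(j, 1043) - 1*273445) - 820112 = (1/(-439 + 1043) - 1*273445) - 820112 = (1/604 - 273445) - 1*820112 = (1/604 - 273445) - 820112 = -165160779/604 - 820112 = -660508427/604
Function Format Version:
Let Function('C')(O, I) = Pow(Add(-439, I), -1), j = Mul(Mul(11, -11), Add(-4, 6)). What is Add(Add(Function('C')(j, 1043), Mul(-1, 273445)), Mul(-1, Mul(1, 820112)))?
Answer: Rational(-660508427, 604) ≈ -1.0936e+6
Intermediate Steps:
j = -242 (j = Mul(-121, 2) = -242)
Add(Add(Function('C')(j, 1043), Mul(-1, 273445)), Mul(-1, Mul(1, 820112))) = Add(Add(Pow(Add(-439, 1043), -1), Mul(-1, 273445)), Mul(-1, Mul(1, 820112))) = Add(Add(Pow(604, -1), -273445), Mul(-1, 820112)) = Add(Add(Rational(1, 604), -273445), -820112) = Add(Rational(-165160779, 604), -820112) = Rational(-660508427, 604)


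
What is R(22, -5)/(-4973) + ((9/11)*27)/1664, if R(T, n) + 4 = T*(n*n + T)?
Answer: -17644681/91025792 ≈ -0.19384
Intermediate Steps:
R(T, n) = -4 + T*(T + n²) (R(T, n) = -4 + T*(n*n + T) = -4 + T*(n² + T) = -4 + T*(T + n²))
R(22, -5)/(-4973) + ((9/11)*27)/1664 = (-4 + 22² + 22*(-5)²)/(-4973) + ((9/11)*27)/1664 = (-4 + 484 + 22*25)*(-1/4973) + ((9*(1/11))*27)*(1/1664) = (-4 + 484 + 550)*(-1/4973) + ((9/11)*27)*(1/1664) = 1030*(-1/4973) + (243/11)*(1/1664) = -1030/4973 + 243/18304 = -17644681/91025792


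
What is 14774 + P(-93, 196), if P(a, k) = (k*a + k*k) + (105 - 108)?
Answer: 34959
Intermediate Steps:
P(a, k) = -3 + k**2 + a*k (P(a, k) = (a*k + k**2) - 3 = (k**2 + a*k) - 3 = -3 + k**2 + a*k)
14774 + P(-93, 196) = 14774 + (-3 + 196**2 - 93*196) = 14774 + (-3 + 38416 - 18228) = 14774 + 20185 = 34959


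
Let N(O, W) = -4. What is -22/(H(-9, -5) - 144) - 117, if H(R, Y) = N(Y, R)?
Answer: -8647/74 ≈ -116.85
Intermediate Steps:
H(R, Y) = -4
-22/(H(-9, -5) - 144) - 117 = -22/(-4 - 144) - 117 = -22/(-148) - 117 = -1/148*(-22) - 117 = 11/74 - 117 = -8647/74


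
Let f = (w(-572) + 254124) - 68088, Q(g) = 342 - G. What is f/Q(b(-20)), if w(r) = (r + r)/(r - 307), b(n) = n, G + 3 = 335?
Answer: 81763394/4395 ≈ 18604.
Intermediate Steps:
G = 332 (G = -3 + 335 = 332)
w(r) = 2*r/(-307 + r) (w(r) = (2*r)/(-307 + r) = 2*r/(-307 + r))
Q(g) = 10 (Q(g) = 342 - 1*332 = 342 - 332 = 10)
f = 163526788/879 (f = (2*(-572)/(-307 - 572) + 254124) - 68088 = (2*(-572)/(-879) + 254124) - 68088 = (2*(-572)*(-1/879) + 254124) - 68088 = (1144/879 + 254124) - 68088 = 223376140/879 - 68088 = 163526788/879 ≈ 1.8604e+5)
f/Q(b(-20)) = (163526788/879)/10 = (163526788/879)*(1/10) = 81763394/4395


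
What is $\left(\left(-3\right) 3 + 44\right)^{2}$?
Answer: $1225$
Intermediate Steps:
$\left(\left(-3\right) 3 + 44\right)^{2} = \left(-9 + 44\right)^{2} = 35^{2} = 1225$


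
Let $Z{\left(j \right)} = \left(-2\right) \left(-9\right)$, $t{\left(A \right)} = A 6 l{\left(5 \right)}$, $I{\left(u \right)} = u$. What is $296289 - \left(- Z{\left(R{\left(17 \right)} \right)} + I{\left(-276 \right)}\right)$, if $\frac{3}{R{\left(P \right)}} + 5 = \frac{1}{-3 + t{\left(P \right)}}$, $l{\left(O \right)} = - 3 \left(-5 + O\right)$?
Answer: $296583$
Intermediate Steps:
$l{\left(O \right)} = 15 - 3 O$
$t{\left(A \right)} = 0$ ($t{\left(A \right)} = A 6 \left(15 - 15\right) = 6 A \left(15 - 15\right) = 6 A 0 = 0$)
$R{\left(P \right)} = - \frac{9}{16}$ ($R{\left(P \right)} = \frac{3}{-5 + \frac{1}{-3 + 0}} = \frac{3}{-5 + \frac{1}{-3}} = \frac{3}{-5 - \frac{1}{3}} = \frac{3}{- \frac{16}{3}} = 3 \left(- \frac{3}{16}\right) = - \frac{9}{16}$)
$Z{\left(j \right)} = 18$
$296289 - \left(- Z{\left(R{\left(17 \right)} \right)} + I{\left(-276 \right)}\right) = 296289 + \left(18 - -276\right) = 296289 + \left(18 + 276\right) = 296289 + 294 = 296583$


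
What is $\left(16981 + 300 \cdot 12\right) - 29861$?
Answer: $-9280$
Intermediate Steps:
$\left(16981 + 300 \cdot 12\right) - 29861 = \left(16981 + 3600\right) - 29861 = 20581 - 29861 = -9280$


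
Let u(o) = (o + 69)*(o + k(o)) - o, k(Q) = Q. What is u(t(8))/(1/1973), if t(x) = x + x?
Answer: 5334992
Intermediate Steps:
t(x) = 2*x
u(o) = -o + 2*o*(69 + o) (u(o) = (o + 69)*(o + o) - o = (69 + o)*(2*o) - o = 2*o*(69 + o) - o = -o + 2*o*(69 + o))
u(t(8))/(1/1973) = ((2*8)*(137 + 2*(2*8)))/(1/1973) = (16*(137 + 2*16))/(1/1973) = (16*(137 + 32))*1973 = (16*169)*1973 = 2704*1973 = 5334992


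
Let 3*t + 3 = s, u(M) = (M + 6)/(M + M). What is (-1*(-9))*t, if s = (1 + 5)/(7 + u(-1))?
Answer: -5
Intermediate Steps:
u(M) = (6 + M)/(2*M) (u(M) = (6 + M)/((2*M)) = (6 + M)*(1/(2*M)) = (6 + M)/(2*M))
s = 4/3 (s = (1 + 5)/(7 + (½)*(6 - 1)/(-1)) = 6/(7 + (½)*(-1)*5) = 6/(7 - 5/2) = 6/(9/2) = 6*(2/9) = 4/3 ≈ 1.3333)
t = -5/9 (t = -1 + (⅓)*(4/3) = -1 + 4/9 = -5/9 ≈ -0.55556)
(-1*(-9))*t = -1*(-9)*(-5/9) = 9*(-5/9) = -5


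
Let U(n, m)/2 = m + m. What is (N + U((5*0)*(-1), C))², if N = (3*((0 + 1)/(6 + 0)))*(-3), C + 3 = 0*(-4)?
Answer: 729/4 ≈ 182.25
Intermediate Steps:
C = -3 (C = -3 + 0*(-4) = -3 + 0 = -3)
U(n, m) = 4*m (U(n, m) = 2*(m + m) = 2*(2*m) = 4*m)
N = -3/2 (N = (3*(1/6))*(-3) = (3*(1*(⅙)))*(-3) = (3*(⅙))*(-3) = (½)*(-3) = -3/2 ≈ -1.5000)
(N + U((5*0)*(-1), C))² = (-3/2 + 4*(-3))² = (-3/2 - 12)² = (-27/2)² = 729/4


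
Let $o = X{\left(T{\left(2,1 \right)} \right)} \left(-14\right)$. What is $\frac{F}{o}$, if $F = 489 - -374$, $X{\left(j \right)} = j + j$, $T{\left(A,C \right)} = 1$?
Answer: $- \frac{863}{28} \approx -30.821$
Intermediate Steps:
$X{\left(j \right)} = 2 j$
$o = -28$ ($o = 2 \cdot 1 \left(-14\right) = 2 \left(-14\right) = -28$)
$F = 863$ ($F = 489 + 374 = 863$)
$\frac{F}{o} = \frac{863}{-28} = 863 \left(- \frac{1}{28}\right) = - \frac{863}{28}$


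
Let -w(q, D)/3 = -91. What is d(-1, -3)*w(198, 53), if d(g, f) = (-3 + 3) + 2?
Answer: 546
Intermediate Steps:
d(g, f) = 2 (d(g, f) = 0 + 2 = 2)
w(q, D) = 273 (w(q, D) = -3*(-91) = 273)
d(-1, -3)*w(198, 53) = 2*273 = 546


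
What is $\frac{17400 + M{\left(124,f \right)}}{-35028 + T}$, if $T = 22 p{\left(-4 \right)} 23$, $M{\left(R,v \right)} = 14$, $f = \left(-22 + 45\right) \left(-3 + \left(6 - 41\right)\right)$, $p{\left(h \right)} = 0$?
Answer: $- \frac{8707}{17514} \approx -0.49715$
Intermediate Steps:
$f = -874$ ($f = 23 \left(-3 + \left(6 - 41\right)\right) = 23 \left(-3 - 35\right) = 23 \left(-38\right) = -874$)
$T = 0$ ($T = 22 \cdot 0 \cdot 23 = 0 \cdot 23 = 0$)
$\frac{17400 + M{\left(124,f \right)}}{-35028 + T} = \frac{17400 + 14}{-35028 + 0} = \frac{17414}{-35028} = 17414 \left(- \frac{1}{35028}\right) = - \frac{8707}{17514}$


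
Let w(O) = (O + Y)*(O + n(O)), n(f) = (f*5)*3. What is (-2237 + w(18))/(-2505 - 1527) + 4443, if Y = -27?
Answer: 17919005/4032 ≈ 4444.2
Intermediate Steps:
n(f) = 15*f (n(f) = (5*f)*3 = 15*f)
w(O) = 16*O*(-27 + O) (w(O) = (O - 27)*(O + 15*O) = (-27 + O)*(16*O) = 16*O*(-27 + O))
(-2237 + w(18))/(-2505 - 1527) + 4443 = (-2237 + 16*18*(-27 + 18))/(-2505 - 1527) + 4443 = (-2237 + 16*18*(-9))/(-4032) + 4443 = (-2237 - 2592)*(-1/4032) + 4443 = -4829*(-1/4032) + 4443 = 4829/4032 + 4443 = 17919005/4032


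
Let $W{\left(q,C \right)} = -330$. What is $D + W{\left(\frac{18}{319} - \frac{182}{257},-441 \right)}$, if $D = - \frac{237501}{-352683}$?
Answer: $- \frac{12905321}{39187} \approx -329.33$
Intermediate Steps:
$D = \frac{26389}{39187}$ ($D = \left(-237501\right) \left(- \frac{1}{352683}\right) = \frac{26389}{39187} \approx 0.67341$)
$D + W{\left(\frac{18}{319} - \frac{182}{257},-441 \right)} = \frac{26389}{39187} - 330 = - \frac{12905321}{39187}$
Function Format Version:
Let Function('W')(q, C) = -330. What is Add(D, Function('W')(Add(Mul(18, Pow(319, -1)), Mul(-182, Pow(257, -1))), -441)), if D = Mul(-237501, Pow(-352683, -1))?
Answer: Rational(-12905321, 39187) ≈ -329.33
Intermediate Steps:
D = Rational(26389, 39187) (D = Mul(-237501, Rational(-1, 352683)) = Rational(26389, 39187) ≈ 0.67341)
Add(D, Function('W')(Add(Mul(18, Pow(319, -1)), Mul(-182, Pow(257, -1))), -441)) = Add(Rational(26389, 39187), -330) = Rational(-12905321, 39187)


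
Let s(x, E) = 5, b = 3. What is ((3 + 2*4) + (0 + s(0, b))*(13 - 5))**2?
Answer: 2601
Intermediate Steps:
((3 + 2*4) + (0 + s(0, b))*(13 - 5))**2 = ((3 + 2*4) + (0 + 5)*(13 - 5))**2 = ((3 + 8) + 5*8)**2 = (11 + 40)**2 = 51**2 = 2601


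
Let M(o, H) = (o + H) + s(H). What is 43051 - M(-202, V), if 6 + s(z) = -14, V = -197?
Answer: 43470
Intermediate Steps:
s(z) = -20 (s(z) = -6 - 14 = -20)
M(o, H) = -20 + H + o (M(o, H) = (o + H) - 20 = (H + o) - 20 = -20 + H + o)
43051 - M(-202, V) = 43051 - (-20 - 197 - 202) = 43051 - 1*(-419) = 43051 + 419 = 43470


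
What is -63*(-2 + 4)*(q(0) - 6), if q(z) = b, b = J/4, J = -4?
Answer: 882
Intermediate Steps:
b = -1 (b = -4/4 = -4*¼ = -1)
q(z) = -1
-63*(-2 + 4)*(q(0) - 6) = -63*(-2 + 4)*(-1 - 6) = -126*(-7) = -63*(-14) = 882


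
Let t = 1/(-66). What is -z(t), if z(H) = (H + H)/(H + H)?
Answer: -1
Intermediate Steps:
t = -1/66 ≈ -0.015152
z(H) = 1 (z(H) = (2*H)/((2*H)) = (2*H)*(1/(2*H)) = 1)
-z(t) = -1*1 = -1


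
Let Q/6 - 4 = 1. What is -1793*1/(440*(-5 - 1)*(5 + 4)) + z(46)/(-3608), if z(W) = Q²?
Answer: -169487/974160 ≈ -0.17398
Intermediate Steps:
Q = 30 (Q = 24 + 6*1 = 24 + 6 = 30)
z(W) = 900 (z(W) = 30² = 900)
-1793*1/(440*(-5 - 1)*(5 + 4)) + z(46)/(-3608) = -1793*1/(440*(-5 - 1)*(5 + 4)) + 900/(-3608) = -1793/((10*(-6*9))*44) + 900*(-1/3608) = -1793/((10*(-54))*44) - 225/902 = -1793/((-540*44)) - 225/902 = -1793/(-23760) - 225/902 = -1793*(-1/23760) - 225/902 = 163/2160 - 225/902 = -169487/974160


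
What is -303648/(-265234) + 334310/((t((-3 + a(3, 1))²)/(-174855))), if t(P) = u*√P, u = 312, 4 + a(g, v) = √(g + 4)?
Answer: -1292038205931887/41376504 - 9742629175*√7/2184 ≈ -4.3029e+7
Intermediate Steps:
a(g, v) = -4 + √(4 + g) (a(g, v) = -4 + √(g + 4) = -4 + √(4 + g))
t(P) = 312*√P
-303648/(-265234) + 334310/((t((-3 + a(3, 1))²)/(-174855))) = -303648/(-265234) + 334310/(((312*√((-3 + (-4 + √(4 + 3)))²))/(-174855))) = -303648*(-1/265234) + 334310/(((312*√((-3 + (-4 + √7))²))*(-1/174855))) = 151824/132617 + 334310/(((312*√((-7 + √7)²))*(-1/174855))) = 151824/132617 + 334310/(((312*(7 - √7))*(-1/174855))) = 151824/132617 + 334310/(((2184 - 312*√7)*(-1/174855))) = 151824/132617 + 334310/(-728/58285 + 104*√7/58285)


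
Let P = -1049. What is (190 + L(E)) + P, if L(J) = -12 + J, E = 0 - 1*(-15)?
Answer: -856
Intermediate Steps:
E = 15 (E = 0 + 15 = 15)
(190 + L(E)) + P = (190 + (-12 + 15)) - 1049 = (190 + 3) - 1049 = 193 - 1049 = -856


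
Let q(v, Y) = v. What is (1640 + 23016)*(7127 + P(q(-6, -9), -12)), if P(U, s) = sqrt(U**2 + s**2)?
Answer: 175723312 + 147936*sqrt(5) ≈ 1.7605e+8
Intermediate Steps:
(1640 + 23016)*(7127 + P(q(-6, -9), -12)) = (1640 + 23016)*(7127 + sqrt((-6)**2 + (-12)**2)) = 24656*(7127 + sqrt(36 + 144)) = 24656*(7127 + sqrt(180)) = 24656*(7127 + 6*sqrt(5)) = 175723312 + 147936*sqrt(5)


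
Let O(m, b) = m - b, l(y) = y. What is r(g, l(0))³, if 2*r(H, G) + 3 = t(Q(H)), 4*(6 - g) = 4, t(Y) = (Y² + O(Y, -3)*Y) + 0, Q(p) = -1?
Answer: -8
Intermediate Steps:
t(Y) = Y² + Y*(3 + Y) (t(Y) = (Y² + (Y - 1*(-3))*Y) + 0 = (Y² + (Y + 3)*Y) + 0 = (Y² + (3 + Y)*Y) + 0 = (Y² + Y*(3 + Y)) + 0 = Y² + Y*(3 + Y))
g = 5 (g = 6 - ¼*4 = 6 - 1 = 5)
r(H, G) = -2 (r(H, G) = -3/2 + (-(3 + 2*(-1)))/2 = -3/2 + (-(3 - 2))/2 = -3/2 + (-1*1)/2 = -3/2 + (½)*(-1) = -3/2 - ½ = -2)
r(g, l(0))³ = (-2)³ = -8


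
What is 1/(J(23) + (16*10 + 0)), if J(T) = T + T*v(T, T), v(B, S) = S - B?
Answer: 1/183 ≈ 0.0054645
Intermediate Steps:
J(T) = T (J(T) = T + T*(T - T) = T + T*0 = T + 0 = T)
1/(J(23) + (16*10 + 0)) = 1/(23 + (16*10 + 0)) = 1/(23 + (160 + 0)) = 1/(23 + 160) = 1/183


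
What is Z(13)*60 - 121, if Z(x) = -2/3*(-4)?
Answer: 39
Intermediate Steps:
Z(x) = 8/3 (Z(x) = -2*1/3*(-4) = -2/3*(-4) = 8/3)
Z(13)*60 - 121 = (8/3)*60 - 121 = 160 - 121 = 39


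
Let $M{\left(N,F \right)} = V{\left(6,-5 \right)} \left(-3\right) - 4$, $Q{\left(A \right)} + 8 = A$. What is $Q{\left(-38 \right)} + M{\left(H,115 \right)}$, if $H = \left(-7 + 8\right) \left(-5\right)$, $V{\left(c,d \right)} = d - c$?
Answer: $-17$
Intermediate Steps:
$H = -5$ ($H = 1 \left(-5\right) = -5$)
$Q{\left(A \right)} = -8 + A$
$M{\left(N,F \right)} = 29$ ($M{\left(N,F \right)} = \left(-5 - 6\right) \left(-3\right) - 4 = \left(-11\right) \left(-3\right) - 4 = 33 - 4 = 29$)
$Q{\left(-38 \right)} + M{\left(H,115 \right)} = \left(-8 - 38\right) + 29 = -46 + 29 = -17$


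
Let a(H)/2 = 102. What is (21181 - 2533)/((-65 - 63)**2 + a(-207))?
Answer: 4662/4147 ≈ 1.1242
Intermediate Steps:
a(H) = 204 (a(H) = 2*102 = 204)
(21181 - 2533)/((-65 - 63)**2 + a(-207)) = (21181 - 2533)/((-65 - 63)**2 + 204) = 18648/((-128)**2 + 204) = 18648/(16384 + 204) = 18648/16588 = 18648*(1/16588) = 4662/4147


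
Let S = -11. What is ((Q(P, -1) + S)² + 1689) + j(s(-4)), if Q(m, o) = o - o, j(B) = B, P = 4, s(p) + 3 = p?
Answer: 1803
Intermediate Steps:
s(p) = -3 + p
Q(m, o) = 0
((Q(P, -1) + S)² + 1689) + j(s(-4)) = ((0 - 11)² + 1689) + (-3 - 4) = ((-11)² + 1689) - 7 = (121 + 1689) - 7 = 1810 - 7 = 1803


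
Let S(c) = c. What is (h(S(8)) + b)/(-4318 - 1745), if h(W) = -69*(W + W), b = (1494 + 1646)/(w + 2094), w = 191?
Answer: 503900/2770791 ≈ 0.18186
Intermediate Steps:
b = 628/457 (b = (1494 + 1646)/(191 + 2094) = 3140/2285 = 3140*(1/2285) = 628/457 ≈ 1.3742)
h(W) = -138*W
(h(S(8)) + b)/(-4318 - 1745) = (-138*8 + 628/457)/(-4318 - 1745) = (-1104 + 628/457)/(-6063) = -503900/457*(-1/6063) = 503900/2770791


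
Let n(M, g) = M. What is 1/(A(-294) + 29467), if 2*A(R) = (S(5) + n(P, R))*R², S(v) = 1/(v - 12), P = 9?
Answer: 1/412255 ≈ 2.4257e-6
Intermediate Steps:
S(v) = 1/(-12 + v)
A(R) = 31*R²/7 (A(R) = ((1/(-12 + 5) + 9)*R²)/2 = ((1/(-7) + 9)*R²)/2 = ((-⅐ + 9)*R²)/2 = (62*R²/7)/2 = 31*R²/7)
1/(A(-294) + 29467) = 1/((31/7)*(-294)² + 29467) = 1/((31/7)*86436 + 29467) = 1/(382788 + 29467) = 1/412255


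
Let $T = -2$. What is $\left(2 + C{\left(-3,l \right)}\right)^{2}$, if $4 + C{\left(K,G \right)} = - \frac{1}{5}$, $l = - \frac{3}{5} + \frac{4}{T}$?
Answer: $\frac{121}{25} \approx 4.84$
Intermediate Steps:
$l = - \frac{13}{5}$ ($l = - \frac{3}{5} + \frac{4}{-2} = \left(-3\right) \frac{1}{5} + 4 \left(- \frac{1}{2}\right) = - \frac{3}{5} - 2 = - \frac{13}{5} \approx -2.6$)
$C{\left(K,G \right)} = - \frac{21}{5}$ ($C{\left(K,G \right)} = -4 - \frac{1}{5} = - \frac{21}{5}$)
$\left(2 + C{\left(-3,l \right)}\right)^{2} = \left(2 - \frac{21}{5}\right)^{2} = \left(- \frac{11}{5}\right)^{2} = \frac{121}{25}$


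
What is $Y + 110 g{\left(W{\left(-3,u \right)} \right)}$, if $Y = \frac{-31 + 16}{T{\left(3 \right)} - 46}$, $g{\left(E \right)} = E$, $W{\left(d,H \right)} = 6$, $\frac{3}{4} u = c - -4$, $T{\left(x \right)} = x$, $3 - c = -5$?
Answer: $\frac{28395}{43} \approx 660.35$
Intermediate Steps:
$c = 8$ ($c = 3 - -5 = 3 + 5 = 8$)
$u = 16$ ($u = \frac{4 \left(8 - -4\right)}{3} = \frac{4 \left(8 + 4\right)}{3} = \frac{4}{3} \cdot 12 = 16$)
$Y = \frac{15}{43}$ ($Y = \frac{-31 + 16}{3 - 46} = - \frac{15}{-43} = \left(-15\right) \left(- \frac{1}{43}\right) = \frac{15}{43} \approx 0.34884$)
$Y + 110 g{\left(W{\left(-3,u \right)} \right)} = \frac{15}{43} + 110 \cdot 6 = \frac{15}{43} + 660 = \frac{28395}{43}$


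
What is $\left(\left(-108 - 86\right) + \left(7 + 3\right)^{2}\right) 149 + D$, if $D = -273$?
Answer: $-14279$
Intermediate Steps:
$\left(\left(-108 - 86\right) + \left(7 + 3\right)^{2}\right) 149 + D = \left(\left(-108 - 86\right) + \left(7 + 3\right)^{2}\right) 149 - 273 = \left(-194 + 10^{2}\right) 149 - 273 = \left(-194 + 100\right) 149 - 273 = \left(-94\right) 149 - 273 = -14006 - 273 = -14279$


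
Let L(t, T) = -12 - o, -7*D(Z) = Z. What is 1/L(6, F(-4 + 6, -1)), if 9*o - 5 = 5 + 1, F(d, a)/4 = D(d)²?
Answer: -9/119 ≈ -0.075630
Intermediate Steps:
D(Z) = -Z/7
F(d, a) = 4*d²/49 (F(d, a) = 4*(-d/7)² = 4*(d²/49) = 4*d²/49)
o = 11/9 (o = 5/9 + (5 + 1)/9 = 5/9 + (⅑)*6 = 5/9 + ⅔ = 11/9 ≈ 1.2222)
L(t, T) = -119/9 (L(t, T) = -12 - 1*11/9 = -12 - 11/9 = -119/9)
1/L(6, F(-4 + 6, -1)) = 1/(-119/9) = -9/119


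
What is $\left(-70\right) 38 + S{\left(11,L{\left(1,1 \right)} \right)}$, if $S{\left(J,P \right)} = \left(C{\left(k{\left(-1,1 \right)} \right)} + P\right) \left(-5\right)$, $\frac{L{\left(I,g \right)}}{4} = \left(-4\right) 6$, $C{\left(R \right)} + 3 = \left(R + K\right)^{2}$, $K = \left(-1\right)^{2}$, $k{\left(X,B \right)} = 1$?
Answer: $-2185$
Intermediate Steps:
$K = 1$
$C{\left(R \right)} = -3 + \left(1 + R\right)^{2}$ ($C{\left(R \right)} = -3 + \left(R + 1\right)^{2} = -3 + \left(1 + R\right)^{2}$)
$L{\left(I,g \right)} = -96$ ($L{\left(I,g \right)} = 4 \left(\left(-4\right) 6\right) = 4 \left(-24\right) = -96$)
$S{\left(J,P \right)} = -5 - 5 P$ ($S{\left(J,P \right)} = \left(\left(-3 + \left(1 + 1\right)^{2}\right) + P\right) \left(-5\right) = \left(\left(-3 + 2^{2}\right) + P\right) \left(-5\right) = \left(\left(-3 + 4\right) + P\right) \left(-5\right) = \left(1 + P\right) \left(-5\right) = -5 - 5 P$)
$\left(-70\right) 38 + S{\left(11,L{\left(1,1 \right)} \right)} = \left(-70\right) 38 - -475 = -2660 + \left(-5 + 480\right) = -2660 + 475 = -2185$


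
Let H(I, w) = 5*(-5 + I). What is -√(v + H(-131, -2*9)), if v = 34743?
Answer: -√34063 ≈ -184.56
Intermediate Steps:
H(I, w) = -25 + 5*I
-√(v + H(-131, -2*9)) = -√(34743 + (-25 + 5*(-131))) = -√(34743 + (-25 - 655)) = -√(34743 - 680) = -√34063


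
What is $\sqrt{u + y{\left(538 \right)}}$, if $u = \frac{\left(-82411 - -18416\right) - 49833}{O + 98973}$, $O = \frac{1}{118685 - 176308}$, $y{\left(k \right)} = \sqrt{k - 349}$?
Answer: $\frac{\sqrt{-9351850990816463558 + 24394193378214080763 \sqrt{21}}}{2851560589} \approx 3.5493$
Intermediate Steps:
$y{\left(k \right)} = \sqrt{-349 + k}$
$O = - \frac{1}{57623}$ ($O = \frac{1}{-57623} = - \frac{1}{57623} \approx -1.7354 \cdot 10^{-5}$)
$u = - \frac{3279555422}{2851560589}$ ($u = \frac{\left(-82411 - -18416\right) - 49833}{- \frac{1}{57623} + 98973} = \frac{\left(-82411 + 18416\right) - 49833}{\frac{5703121178}{57623}} = \left(-63995 - 49833\right) \frac{57623}{5703121178} = \left(-113828\right) \frac{57623}{5703121178} = - \frac{3279555422}{2851560589} \approx -1.1501$)
$\sqrt{u + y{\left(538 \right)}} = \sqrt{- \frac{3279555422}{2851560589} + \sqrt{-349 + 538}} = \sqrt{- \frac{3279555422}{2851560589} + \sqrt{189}} = \sqrt{- \frac{3279555422}{2851560589} + 3 \sqrt{21}}$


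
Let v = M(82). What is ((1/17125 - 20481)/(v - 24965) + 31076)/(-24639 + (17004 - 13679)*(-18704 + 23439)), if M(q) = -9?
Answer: 3322731662031/1680699730667750 ≈ 0.0019770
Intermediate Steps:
v = -9
((1/17125 - 20481)/(v - 24965) + 31076)/(-24639 + (17004 - 13679)*(-18704 + 23439)) = ((1/17125 - 20481)/(-9 - 24965) + 31076)/(-24639 + (17004 - 13679)*(-18704 + 23439)) = ((1/17125 - 20481)/(-24974) + 31076)/(-24639 + 3325*4735) = (-350737124/17125*(-1/24974) + 31076)/(-24639 + 15743875) = (175368562/213839875 + 31076)/15719236 = (6645463324062/213839875)*(1/15719236) = 3322731662031/1680699730667750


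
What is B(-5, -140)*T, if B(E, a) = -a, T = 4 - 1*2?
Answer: 280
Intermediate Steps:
T = 2 (T = 4 - 2 = 2)
B(-5, -140)*T = -1*(-140)*2 = 140*2 = 280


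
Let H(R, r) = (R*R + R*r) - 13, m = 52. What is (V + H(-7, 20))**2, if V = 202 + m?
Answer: 22500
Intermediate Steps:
V = 254 (V = 202 + 52 = 254)
H(R, r) = -13 + R**2 + R*r (H(R, r) = (R**2 + R*r) - 13 = -13 + R**2 + R*r)
(V + H(-7, 20))**2 = (254 + (-13 + (-7)**2 - 7*20))**2 = (254 + (-13 + 49 - 140))**2 = (254 - 104)**2 = 150**2 = 22500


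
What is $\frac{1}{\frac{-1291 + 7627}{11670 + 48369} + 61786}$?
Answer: $\frac{6671}{412175110} \approx 1.6185 \cdot 10^{-5}$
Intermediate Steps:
$\frac{1}{\frac{-1291 + 7627}{11670 + 48369} + 61786} = \frac{1}{\frac{6336}{60039} + 61786} = \frac{1}{6336 \cdot \frac{1}{60039} + 61786} = \frac{1}{\frac{704}{6671} + 61786} = \frac{1}{\frac{412175110}{6671}} = \frac{6671}{412175110}$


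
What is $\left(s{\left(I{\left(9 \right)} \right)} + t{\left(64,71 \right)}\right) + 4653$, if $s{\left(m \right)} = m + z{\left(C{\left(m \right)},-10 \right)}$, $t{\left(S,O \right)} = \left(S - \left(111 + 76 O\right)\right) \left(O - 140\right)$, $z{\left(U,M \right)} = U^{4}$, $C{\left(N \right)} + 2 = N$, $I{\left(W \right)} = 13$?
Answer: $394874$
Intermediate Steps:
$C{\left(N \right)} = -2 + N$
$t{\left(S,O \right)} = \left(-140 + O\right) \left(-111 + S - 76 O\right)$ ($t{\left(S,O \right)} = \left(S - \left(111 + 76 O\right)\right) \left(-140 + O\right) = \left(-111 + S - 76 O\right) \left(-140 + O\right) = \left(-140 + O\right) \left(-111 + S - 76 O\right)$)
$s{\left(m \right)} = m + \left(-2 + m\right)^{4}$
$\left(s{\left(I{\left(9 \right)} \right)} + t{\left(64,71 \right)}\right) + 4653 = \left(\left(13 + \left(-2 + 13\right)^{4}\right) + \left(15540 - 8960 - 76 \cdot 71^{2} + 10529 \cdot 71 + 71 \cdot 64\right)\right) + 4653 = \left(\left(13 + 11^{4}\right) + \left(15540 - 8960 - 383116 + 747559 + 4544\right)\right) + 4653 = \left(\left(13 + 14641\right) + \left(15540 - 8960 - 383116 + 747559 + 4544\right)\right) + 4653 = \left(14654 + 375567\right) + 4653 = 390221 + 4653 = 394874$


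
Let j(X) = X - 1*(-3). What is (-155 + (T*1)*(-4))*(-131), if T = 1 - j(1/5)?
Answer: 95761/5 ≈ 19152.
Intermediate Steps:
j(X) = 3 + X (j(X) = X + 3 = 3 + X)
T = -11/5 (T = 1 - (3 + 1/5) = 1 - (3 + ⅕) = 1 - 1*16/5 = 1 - 16/5 = -11/5 ≈ -2.2000)
(-155 + (T*1)*(-4))*(-131) = (-155 - 11/5*1*(-4))*(-131) = (-155 - 11/5*(-4))*(-131) = (-155 + 44/5)*(-131) = -731/5*(-131) = 95761/5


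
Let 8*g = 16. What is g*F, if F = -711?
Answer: -1422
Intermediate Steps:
g = 2 (g = (1/8)*16 = 2)
g*F = 2*(-711) = -1422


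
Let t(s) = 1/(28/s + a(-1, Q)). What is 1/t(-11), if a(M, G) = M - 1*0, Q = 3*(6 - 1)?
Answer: -39/11 ≈ -3.5455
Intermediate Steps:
Q = 15 (Q = 3*5 = 15)
a(M, G) = M (a(M, G) = M + 0 = M)
t(s) = 1/(-1 + 28/s) (t(s) = 1/(28/s - 1) = 1/(-1 + 28/s))
1/t(-11) = 1/(-11/(28 - 1*(-11))) = 1/(-11/(28 + 11)) = 1/(-11/39) = -39/11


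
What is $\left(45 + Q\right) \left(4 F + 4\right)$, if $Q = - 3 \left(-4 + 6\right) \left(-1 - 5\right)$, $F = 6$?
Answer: $2268$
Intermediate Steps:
$Q = 36$ ($Q = \left(-3\right) 2 \left(-1 - 5\right) = \left(-6\right) \left(-6\right) = 36$)
$\left(45 + Q\right) \left(4 F + 4\right) = \left(45 + 36\right) \left(4 \cdot 6 + 4\right) = 81 \left(24 + 4\right) = 81 \cdot 28 = 2268$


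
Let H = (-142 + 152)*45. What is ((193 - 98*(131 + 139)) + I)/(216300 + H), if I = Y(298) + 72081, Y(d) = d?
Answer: 23056/108375 ≈ 0.21274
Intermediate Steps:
I = 72379 (I = 298 + 72081 = 72379)
H = 450 (H = 10*45 = 450)
((193 - 98*(131 + 139)) + I)/(216300 + H) = ((193 - 98*(131 + 139)) + 72379)/(216300 + 450) = ((193 - 98*270) + 72379)/216750 = ((193 - 26460) + 72379)*(1/216750) = (-26267 + 72379)*(1/216750) = 46112*(1/216750) = 23056/108375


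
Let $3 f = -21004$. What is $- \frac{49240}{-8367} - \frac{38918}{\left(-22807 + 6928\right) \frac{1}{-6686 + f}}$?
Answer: $- \frac{4456182122764}{132859593} \approx -33541.0$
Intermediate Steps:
$f = - \frac{21004}{3}$ ($f = \frac{1}{3} \left(-21004\right) = - \frac{21004}{3} \approx -7001.3$)
$- \frac{49240}{-8367} - \frac{38918}{\left(-22807 + 6928\right) \frac{1}{-6686 + f}} = - \frac{49240}{-8367} - \frac{38918}{\left(-22807 + 6928\right) \frac{1}{-6686 - \frac{21004}{3}}} = \left(-49240\right) \left(- \frac{1}{8367}\right) - \frac{38918}{\left(-15879\right) \frac{1}{- \frac{41062}{3}}} = \frac{49240}{8367} - \frac{38918}{\left(-15879\right) \left(- \frac{3}{41062}\right)} = \frac{49240}{8367} - \frac{38918}{\frac{47637}{41062}} = \frac{49240}{8367} - \frac{1598050916}{47637} = - \frac{4456182122764}{132859593}$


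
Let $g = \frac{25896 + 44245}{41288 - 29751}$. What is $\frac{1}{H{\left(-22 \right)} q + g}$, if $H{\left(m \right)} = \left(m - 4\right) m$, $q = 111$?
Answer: $\frac{11537}{732577345} \approx 1.5749 \cdot 10^{-5}$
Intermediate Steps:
$g = \frac{70141}{11537} \approx 6.0797$
$H{\left(m \right)} = m \left(-4 + m\right)$ ($H{\left(m \right)} = \left(-4 + m\right) m = m \left(-4 + m\right)$)
$\frac{1}{H{\left(-22 \right)} q + g} = \frac{1}{- 22 \left(-4 - 22\right) 111 + \frac{70141}{11537}} = \frac{1}{\left(-22\right) \left(-26\right) 111 + \frac{70141}{11537}} = \frac{1}{572 \cdot 111 + \frac{70141}{11537}} = \frac{1}{63492 + \frac{70141}{11537}} = \frac{1}{\frac{732577345}{11537}} = \frac{11537}{732577345}$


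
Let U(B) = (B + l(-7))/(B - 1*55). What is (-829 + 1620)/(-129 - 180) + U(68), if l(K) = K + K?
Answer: 6403/4017 ≈ 1.5940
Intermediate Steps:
l(K) = 2*K
U(B) = (-14 + B)/(-55 + B) (U(B) = (B + 2*(-7))/(B - 1*55) = (B - 14)/(B - 55) = (-14 + B)/(-55 + B))
(-829 + 1620)/(-129 - 180) + U(68) = (-829 + 1620)/(-129 - 180) + (-14 + 68)/(-55 + 68) = 791/(-309) + 54/13 = 791*(-1/309) + (1/13)*54 = -791/309 + 54/13 = 6403/4017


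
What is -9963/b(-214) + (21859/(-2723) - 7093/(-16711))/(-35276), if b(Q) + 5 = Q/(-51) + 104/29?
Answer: -11826539781702755653/3302701003239610 ≈ -3580.9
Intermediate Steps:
b(Q) = -41/29 - Q/51 (b(Q) = -5 + (Q/(-51) + 104/29) = -5 + (Q*(-1/51) + 104*(1/29)) = -5 + (-Q/51 + 104/29) = -5 + (104/29 - Q/51) = -41/29 - Q/51)
-9963/b(-214) + (21859/(-2723) - 7093/(-16711))/(-35276) = -9963/(-41/29 - 1/51*(-214)) + (21859/(-2723) - 7093/(-16711))/(-35276) = -9963/(-41/29 + 214/51) + (21859*(-1/2723) - 7093*(-1/16711))*(-1/35276) = -9963/4115/1479 + (-21859/2723 + 7093/16711)*(-1/35276) = -9963*1479/4115 - 345971510/45504053*(-1/35276) = -14735277/4115 + 172985755/802600486814 = -11826539781702755653/3302701003239610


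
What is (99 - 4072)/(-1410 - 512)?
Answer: 3973/1922 ≈ 2.0671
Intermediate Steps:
(99 - 4072)/(-1410 - 512) = -3973/(-1922) = -3973*(-1/1922) = 3973/1922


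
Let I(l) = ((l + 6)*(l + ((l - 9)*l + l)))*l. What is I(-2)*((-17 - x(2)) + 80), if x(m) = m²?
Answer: -8496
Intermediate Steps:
I(l) = l*(6 + l)*(2*l + l*(-9 + l)) (I(l) = ((6 + l)*(l + ((-9 + l)*l + l)))*l = ((6 + l)*(l + (l*(-9 + l) + l)))*l = ((6 + l)*(l + (l + l*(-9 + l))))*l = ((6 + l)*(2*l + l*(-9 + l)))*l = l*(6 + l)*(2*l + l*(-9 + l)))
I(-2)*((-17 - x(2)) + 80) = ((-2)²*(-42 + (-2)² - 1*(-2)))*((-17 - 1*2²) + 80) = (4*(-42 + 4 + 2))*((-17 - 1*4) + 80) = (4*(-36))*((-17 - 4) + 80) = -144*(-21 + 80) = -144*59 = -8496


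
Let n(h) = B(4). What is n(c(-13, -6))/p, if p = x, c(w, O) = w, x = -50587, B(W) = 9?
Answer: -9/50587 ≈ -0.00017791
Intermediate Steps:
n(h) = 9
p = -50587
n(c(-13, -6))/p = 9/(-50587) = 9*(-1/50587) = -9/50587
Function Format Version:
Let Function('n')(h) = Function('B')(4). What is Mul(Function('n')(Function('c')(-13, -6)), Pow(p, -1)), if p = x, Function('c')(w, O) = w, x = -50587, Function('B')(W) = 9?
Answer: Rational(-9, 50587) ≈ -0.00017791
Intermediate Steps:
Function('n')(h) = 9
p = -50587
Mul(Function('n')(Function('c')(-13, -6)), Pow(p, -1)) = Mul(9, Pow(-50587, -1)) = Mul(9, Rational(-1, 50587)) = Rational(-9, 50587)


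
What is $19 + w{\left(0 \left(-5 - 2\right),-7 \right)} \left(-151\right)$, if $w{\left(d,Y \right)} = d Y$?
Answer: $19$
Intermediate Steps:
$w{\left(d,Y \right)} = Y d$
$19 + w{\left(0 \left(-5 - 2\right),-7 \right)} \left(-151\right) = 19 + - 7 \cdot 0 \left(-5 - 2\right) \left(-151\right) = 19 + - 7 \cdot 0 \left(-7\right) \left(-151\right) = 19 + \left(-7\right) 0 \left(-151\right) = 19 + 0 \left(-151\right) = 19 + 0 = 19$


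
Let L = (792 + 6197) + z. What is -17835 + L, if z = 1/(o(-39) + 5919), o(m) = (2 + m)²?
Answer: -79045647/7288 ≈ -10846.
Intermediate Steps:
z = 1/7288 (z = 1/((2 - 39)² + 5919) = 1/((-37)² + 5919) = 1/(1369 + 5919) = 1/7288 ≈ 0.00013721)
L = 50935833/7288 (L = (792 + 6197) + 1/7288 = 6989 + 1/7288 = 50935833/7288 ≈ 6989.0)
-17835 + L = -17835 + 50935833/7288 = -79045647/7288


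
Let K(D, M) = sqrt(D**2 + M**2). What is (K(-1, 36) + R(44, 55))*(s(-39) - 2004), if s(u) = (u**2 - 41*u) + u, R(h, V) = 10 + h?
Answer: 58158 + 1077*sqrt(1297) ≈ 96945.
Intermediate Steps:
s(u) = u**2 - 40*u
(K(-1, 36) + R(44, 55))*(s(-39) - 2004) = (sqrt((-1)**2 + 36**2) + (10 + 44))*(-39*(-40 - 39) - 2004) = (sqrt(1 + 1296) + 54)*(-39*(-79) - 2004) = (sqrt(1297) + 54)*(3081 - 2004) = (54 + sqrt(1297))*1077 = 58158 + 1077*sqrt(1297)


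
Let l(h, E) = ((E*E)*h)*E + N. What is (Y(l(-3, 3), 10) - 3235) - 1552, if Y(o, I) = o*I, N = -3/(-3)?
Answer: -5587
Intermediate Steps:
N = 1 (N = -3*(-⅓) = 1)
l(h, E) = 1 + h*E³ (l(h, E) = ((E*E)*h)*E + 1 = (E²*h)*E + 1 = (h*E²)*E + 1 = h*E³ + 1 = 1 + h*E³)
Y(o, I) = I*o
(Y(l(-3, 3), 10) - 3235) - 1552 = (10*(1 - 3*3³) - 3235) - 1552 = (10*(1 - 3*27) - 3235) - 1552 = (10*(1 - 81) - 3235) - 1552 = (10*(-80) - 3235) - 1552 = (-800 - 3235) - 1552 = -4035 - 1552 = -5587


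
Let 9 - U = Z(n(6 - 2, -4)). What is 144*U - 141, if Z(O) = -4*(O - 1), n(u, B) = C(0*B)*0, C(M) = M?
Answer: 579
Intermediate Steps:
n(u, B) = 0 (n(u, B) = (0*B)*0 = 0*0 = 0)
Z(O) = 4 - 4*O (Z(O) = -4*(-1 + O) = 4 - 4*O)
U = 5 (U = 9 - (4 - 4*0) = 9 - (4 + 0) = 9 - 1*4 = 9 - 4 = 5)
144*U - 141 = 144*5 - 141 = 720 - 141 = 579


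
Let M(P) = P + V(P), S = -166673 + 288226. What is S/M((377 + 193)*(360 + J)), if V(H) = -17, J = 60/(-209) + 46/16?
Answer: 5348332/9092957 ≈ 0.58818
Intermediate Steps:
J = 4327/1672 (J = 60*(-1/209) + 46*(1/16) = -60/209 + 23/8 = 4327/1672 ≈ 2.5879)
S = 121553
M(P) = -17 + P (M(P) = P - 17 = -17 + P)
S/M((377 + 193)*(360 + J)) = 121553/(-17 + (377 + 193)*(360 + 4327/1672)) = 121553/(-17 + 570*(606247/1672)) = 121553/(-17 + 9093705/44) = 121553/(9092957/44) = 121553*(44/9092957) = 5348332/9092957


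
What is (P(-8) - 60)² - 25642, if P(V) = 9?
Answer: -23041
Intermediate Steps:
(P(-8) - 60)² - 25642 = (9 - 60)² - 25642 = (-51)² - 25642 = 2601 - 25642 = -23041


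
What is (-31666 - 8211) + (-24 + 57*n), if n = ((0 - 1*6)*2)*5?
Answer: -43321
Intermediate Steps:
n = -60 (n = ((0 - 6)*2)*5 = -6*2*5 = -12*5 = -60)
(-31666 - 8211) + (-24 + 57*n) = (-31666 - 8211) + (-24 + 57*(-60)) = -39877 + (-24 - 3420) = -39877 - 3444 = -43321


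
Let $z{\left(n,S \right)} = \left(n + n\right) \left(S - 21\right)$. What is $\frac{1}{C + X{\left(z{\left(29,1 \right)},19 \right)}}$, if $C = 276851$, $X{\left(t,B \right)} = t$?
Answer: $\frac{1}{275691} \approx 3.6273 \cdot 10^{-6}$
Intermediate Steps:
$z{\left(n,S \right)} = 2 n \left(-21 + S\right)$
$\frac{1}{C + X{\left(z{\left(29,1 \right)},19 \right)}} = \frac{1}{276851 + 2 \cdot 29 \left(-21 + 1\right)} = \frac{1}{276851 + 2 \cdot 29 \left(-20\right)} = \frac{1}{276851 - 1160} = \frac{1}{275691}$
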